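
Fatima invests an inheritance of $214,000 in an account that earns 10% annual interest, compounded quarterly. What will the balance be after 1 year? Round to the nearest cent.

$236,215.96

Growth factor = (1 + 0.025)^4 ≈ 1.10381289062.
A ≈ 214,000 × 1.10381289062 ≈ 236,215.9586.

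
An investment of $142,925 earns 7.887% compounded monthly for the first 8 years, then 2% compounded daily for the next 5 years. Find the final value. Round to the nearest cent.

$296,252.71

After 8 years at 7.887%: 142,925 × 1.87553799419 ≈ 268,061.2678.
Then 5 years at 2%: 268,061.2678 × 1.10516789033 ≈ 296,252.7058.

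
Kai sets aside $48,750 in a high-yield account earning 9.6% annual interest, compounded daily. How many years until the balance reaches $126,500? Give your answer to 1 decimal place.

9.9 years

We need (1 + 0.000263014)^(365t) = 2.5949, so 365t = ln 2.5949 / ln 1.000263 ≈ 3625.9043.
t ≈ 3625.9043/365 = 9.9340 years.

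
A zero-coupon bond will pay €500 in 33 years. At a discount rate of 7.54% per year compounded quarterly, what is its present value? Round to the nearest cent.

Periodic rate = 7.54%/4 = 0.01885; 132 periods.
P = 500/(1 + 0.01885)^132 ≈ 500/11.7639446 ≈ 42.5028.

€42.50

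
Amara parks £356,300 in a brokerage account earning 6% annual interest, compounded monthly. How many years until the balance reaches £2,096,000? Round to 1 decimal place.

29.6 years

(1 + 0.005)^(12t) = 2,096,000/356,300 = 5.8827.
12t·ln(1 + 0.005) = ln(5.8827); 12t = 1.772/0.00498754 ≈ 355.2879.
t ≈ 29.6073 years.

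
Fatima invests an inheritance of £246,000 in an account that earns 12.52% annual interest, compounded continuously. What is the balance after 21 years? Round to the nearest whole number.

A = P·e^(rt) = 246,000·e^(0.1252·21) = 246,000·e^2.6292.
e^2.6292 ≈ 13.86267532463, so A ≈ 3,410,218.1299.

£3,410,218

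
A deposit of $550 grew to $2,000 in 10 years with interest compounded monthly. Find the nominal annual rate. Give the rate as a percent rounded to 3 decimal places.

(1 + r/12)^120 = 2,000/550 = 3.63636.
1 + r/12 = 3.63636^(1/120) ≈ 1.010816, so r/12 ≈ 0.0108163.
r ≈ 12·0.0108163 = 12.97953%.

12.980%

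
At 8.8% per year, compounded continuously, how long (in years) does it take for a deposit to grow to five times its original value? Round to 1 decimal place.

e^(0.088t) = 5, so 0.088t = ln 5 ≈ 1.6094.
t ≈ 1.6094/0.088 ≈ 18.2891.

18.3 years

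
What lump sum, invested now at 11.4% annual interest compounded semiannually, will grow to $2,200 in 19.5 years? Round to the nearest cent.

Growth factor = (1 + 0.057)^39 ≈ 8.688093878.
P = 2,200/8.688093878 ≈ 253.2201.

$253.22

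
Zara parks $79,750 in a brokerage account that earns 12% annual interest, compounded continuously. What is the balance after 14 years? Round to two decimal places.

$427,903.09

A = P·e^(rt) = 79,750·e^(0.12·14) = 79,750·e^1.68.
e^1.68 ≈ 5.36555597112, so A ≈ 427,903.0887.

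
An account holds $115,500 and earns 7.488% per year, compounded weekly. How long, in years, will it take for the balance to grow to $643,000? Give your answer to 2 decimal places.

22.94 years

(1 + 0.00144)^(52t) = 643,000/115,500 = 5.5671.
52t·ln(1 + 0.00144) = ln(5.5671); 52t = 1.7169/0.00143896 ≈ 1193.1320.
t ≈ 22.9448 years.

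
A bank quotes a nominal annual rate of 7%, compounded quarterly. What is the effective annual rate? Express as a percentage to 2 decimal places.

7.19%

EAR = (1 + 7%/4)^4 − 1 = (1 + 0.0175)^4 − 1.
(1 + 0.0175)^4 ≈ 1.071859, so EAR ≈ 7.18590%.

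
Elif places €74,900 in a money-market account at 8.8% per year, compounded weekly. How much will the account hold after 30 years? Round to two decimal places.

Growth factor = (1 + 0.088/52)^1560 ≈ 13.98197039732.
A ≈ 74,900 × 13.98197039732 ≈ 1,047,249.5828.

€1,047,249.58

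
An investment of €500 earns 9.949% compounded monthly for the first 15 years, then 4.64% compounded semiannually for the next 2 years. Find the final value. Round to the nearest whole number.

After 15 years at 9.949%: 500 × 4.42025581 ≈ 2,210.1279.
Then 2 years at 4.64%: 2,210.1279 × 1.096079678 ≈ 2,422.4763.

€2,422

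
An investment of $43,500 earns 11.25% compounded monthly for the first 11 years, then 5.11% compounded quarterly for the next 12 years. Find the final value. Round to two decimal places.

$274,187.56

Phase 1: 43,500·(1 + 0.009375)^132 ≈ 149,081.9506.
Phase 2: 149,081.9506·(1 + 0.012775)^48 ≈ 274,187.5566.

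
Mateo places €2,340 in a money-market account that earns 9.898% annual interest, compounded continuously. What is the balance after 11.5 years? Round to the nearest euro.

€7,304

A = P·e^(rt) = 2,340·e^(0.09898·11.5) = 2,340·e^1.13827.
e^1.13827 ≈ 3.121363732, so A ≈ 7,303.9911.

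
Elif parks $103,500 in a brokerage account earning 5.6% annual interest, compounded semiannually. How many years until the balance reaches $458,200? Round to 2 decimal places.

26.94 years

We need (1 + 0.028)^(2t) = 4.4271, so 2t = ln 4.4271 / ln 1.028 ≈ 53.8738.
t ≈ 53.8738/2 = 26.9369 years.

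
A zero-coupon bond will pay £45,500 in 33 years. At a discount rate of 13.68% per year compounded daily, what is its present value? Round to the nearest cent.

Growth factor = (1 + 0.1368/365)^12045 ≈ 91.245550089.
P = 45,500/91.245550089 ≈ 498.6545.

£498.65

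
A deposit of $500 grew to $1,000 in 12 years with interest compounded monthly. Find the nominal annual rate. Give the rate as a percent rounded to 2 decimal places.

5.79%

(1 + r/12)^144 = 1,000/500 = 2.
1 + r/12 = 2^(1/144) ≈ 1.004825, so r/12 ≈ 0.00482513.
r ≈ 12·0.00482513 = 5.79015%.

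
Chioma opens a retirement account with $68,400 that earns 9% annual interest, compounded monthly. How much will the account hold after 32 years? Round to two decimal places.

$1,205,472.06

Periodic rate = 9%/12 = 0.0075; periods = 12·32 = 384.
A = 68,400·(1 + 0.0075)^384 ≈ 68,400·17.62386056935 ≈ 1,205,472.0629.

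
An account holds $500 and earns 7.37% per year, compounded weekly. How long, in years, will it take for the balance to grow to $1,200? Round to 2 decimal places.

11.89 years

(1 + 0.00141731)^(52t) = 1,200/500 = 2.4.
52t·ln(1 + 0.00141731) = ln(2.4); 52t = 0.87547/0.0014163 ≈ 618.1361.
t ≈ 11.8872 years.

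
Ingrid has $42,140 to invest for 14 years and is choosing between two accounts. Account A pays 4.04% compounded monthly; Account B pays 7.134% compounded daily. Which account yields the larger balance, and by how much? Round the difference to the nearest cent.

Account B, by $40,278.09

Account A growth factor: (1 + 0.0404/12)^168 ≈ 1.7588321509; balance ≈ 74,117.1868.
Account B growth factor: (1 + 0.07134/365)^5110 ≈ 2.7146483067; balance ≈ 114,395.2796.
Account B is larger by 40,278.0928.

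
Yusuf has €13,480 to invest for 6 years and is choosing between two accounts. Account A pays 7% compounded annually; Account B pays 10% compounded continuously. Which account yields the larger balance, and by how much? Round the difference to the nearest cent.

A: (1 + 0.07)^6 ≈ 1.5007303518, so 13,480 × 1.5007303518 ≈ 20,229.8451.
B: e^(0.1·6) = e^0.6 ≈ 1.8221188004, so 13,480 × 1.8221188004 ≈ 24,562.1614.
Difference ≈ 4,332.3163 in favor of B.

Account B, by €4,332.32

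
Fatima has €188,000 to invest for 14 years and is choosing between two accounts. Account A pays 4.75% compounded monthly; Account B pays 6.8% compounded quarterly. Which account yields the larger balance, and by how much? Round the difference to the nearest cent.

A: (1 + 0.0475/12)^168 ≈ 1.94193969636, so 188,000 × 1.94193969636 ≈ 365,084.6629.
B: (1 + 0.017)^56 ≈ 2.57023813904, so 188,000 × 2.57023813904 ≈ 483,204.7701.
Difference ≈ 118,120.1072 in favor of B.

Account B, by €118,120.11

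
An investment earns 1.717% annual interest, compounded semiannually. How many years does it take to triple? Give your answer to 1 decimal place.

64.3 years

(1 + 0.008585)^(2t) = 3.
2t = ln 3 / ln(1 + 0.008585) ≈ 1.0986/0.00854836 ≈ 128.5173.
t ≈ 64.2587.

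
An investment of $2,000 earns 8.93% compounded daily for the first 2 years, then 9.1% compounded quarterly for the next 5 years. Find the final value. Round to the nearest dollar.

$3,750

After 2 years at 8.93%: 2,000 × 1.195516316 ≈ 2,391.0326.
Then 5 years at 9.1%: 2,391.0326 × 1.568157803 ≈ 3,749.5165.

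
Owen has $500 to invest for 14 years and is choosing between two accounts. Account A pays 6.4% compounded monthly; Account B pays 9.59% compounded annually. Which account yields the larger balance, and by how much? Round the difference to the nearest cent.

A: (1 + 0.064/12)^168 ≈ 2.443958665, so 500 × 2.443958665 ≈ 1,221.9793.
B: (1 + 0.0959)^14 ≈ 3.604068005, so 500 × 3.604068005 ≈ 1,802.0340.
Difference ≈ 580.0547 in favor of B.

Account B, by $580.05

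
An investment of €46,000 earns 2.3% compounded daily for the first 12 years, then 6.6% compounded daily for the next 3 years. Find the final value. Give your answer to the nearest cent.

€73,892.76

Phase 1: 46,000·(1 + 0.023/365)^4380 ≈ 60,620.4746.
Phase 2: 60,620.4746·(1 + 0.066/365)^1095 ≈ 73,892.7562.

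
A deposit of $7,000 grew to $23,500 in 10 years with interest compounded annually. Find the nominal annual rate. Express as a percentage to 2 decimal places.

12.87%

The 10-period growth factor is 23,500/7,000 = 3.35714.
r = 3.35714^(1/10) − 1 ≈ 0.128748, i.e. 12.87480%.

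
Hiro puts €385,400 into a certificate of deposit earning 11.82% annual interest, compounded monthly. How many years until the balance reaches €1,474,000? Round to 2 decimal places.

(1 + 0.00985)^(12t) = 1,474,000/385,400 = 3.8246.
12t·ln(1 + 0.00985) = ln(3.8246); 12t = 1.3415/0.0098018 ≈ 136.8578.
t ≈ 11.4048 years.

11.40 years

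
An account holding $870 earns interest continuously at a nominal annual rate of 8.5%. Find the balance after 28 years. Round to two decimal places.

A = P·e^(rt) = 870·e^(0.085·28) = 870·e^2.38.
e^2.38 ≈ 10.80490286, so A ≈ 9,400.2655.

$9,400.27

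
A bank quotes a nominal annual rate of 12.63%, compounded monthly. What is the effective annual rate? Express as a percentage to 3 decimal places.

One year is 12 periods at 0.010525 each: (1 + 0.010525)^12 ≈ 1.133874.
EAR = 1.133874 − 1 ≈ 13.38739%.

13.387%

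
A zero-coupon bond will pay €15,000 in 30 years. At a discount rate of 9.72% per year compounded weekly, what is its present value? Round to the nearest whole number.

€814

Growth factor = (1 + 0.0972/52)^1560 ≈ 18.417071861.
P = 15,000/18.417071861 ≈ 814.4617.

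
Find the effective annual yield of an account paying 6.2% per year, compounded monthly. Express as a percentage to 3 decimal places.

One year is 12 periods at 0.00516667 each: (1 + 0.00516667)^12 ≈ 1.063793.
EAR = 1.063793 − 1 ≈ 6.37925%.

6.379%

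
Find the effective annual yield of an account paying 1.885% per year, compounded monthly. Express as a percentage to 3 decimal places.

EAR = (1 + 1.885%/12)^12 − 1 = (1 + 0.00157083)^12 − 1.
(1 + 0.00157083)^12 ≈ 1.019014, so EAR ≈ 1.90137%.

1.901%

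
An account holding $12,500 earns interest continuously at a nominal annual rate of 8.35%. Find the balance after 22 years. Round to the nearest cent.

A = P·e^(rt) = 12,500·e^(0.0835·22) = 12,500·e^1.837.
e^1.837 ≈ 6.2776769524, so A ≈ 78,470.9619.

$78,470.96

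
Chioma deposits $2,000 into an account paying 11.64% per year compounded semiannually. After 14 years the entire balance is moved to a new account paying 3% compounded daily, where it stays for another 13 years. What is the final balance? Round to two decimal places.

$14,397.77

Phase 1: 2,000·(1 + 0.0582)^28 ≈ 9,748.2621.
Phase 2: 9,748.2621·(1 + 0.03/365)^4745 ≈ 14,397.7651.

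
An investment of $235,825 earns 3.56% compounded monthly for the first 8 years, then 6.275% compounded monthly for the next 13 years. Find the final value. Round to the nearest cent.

Phase 1: 235,825·(1 + 0.0356/12)^96 ≈ 313,396.2564.
Phase 2: 313,396.2564·(1 + 0.06275/12)^156 ≈ 707,044.0326.

$707,044.03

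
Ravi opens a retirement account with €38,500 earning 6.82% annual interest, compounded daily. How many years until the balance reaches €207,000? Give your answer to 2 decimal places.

24.67 years

(1 + 0.000186849)^(365t) = 207,000/38,500 = 5.3766.
365t·ln(1 + 0.000186849) = ln(5.3766); 365t = 1.6821/0.000186832 ≈ 9003.0712.
t ≈ 24.6659 years.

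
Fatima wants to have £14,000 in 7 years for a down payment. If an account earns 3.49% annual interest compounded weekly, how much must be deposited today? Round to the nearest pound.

Periodic rate = 3.49%/52 = 0.000671154; 364 periods.
P = 14,000/(1 + 0.0349/52)^364 ≈ 14,000/1.2766226744 ≈ 10,966.4353.

£10,966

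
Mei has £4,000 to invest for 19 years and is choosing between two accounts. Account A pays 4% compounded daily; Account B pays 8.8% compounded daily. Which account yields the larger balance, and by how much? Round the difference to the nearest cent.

Account B, by £12,734.17

A: (1 + 0.04/365)^6935 ≈ 2.138187183, so 4,000 × 2.138187183 ≈ 8,552.7487.
B: (1 + 0.088/365)^6935 ≈ 5.321730201, so 4,000 × 5.321730201 ≈ 21,286.9208.
Difference ≈ 12,734.1721 in favor of B.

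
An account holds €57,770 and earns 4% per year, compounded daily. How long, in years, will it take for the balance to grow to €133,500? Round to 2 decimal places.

20.94 years

(1 + 0.000109589)^(365t) = 133,500/57,770 = 2.3109.
365t·ln(1 + 0.000109589) = ln(2.3109); 365t = 0.83763/0.000109583 ≈ 7643.8096.
t ≈ 20.9419 years.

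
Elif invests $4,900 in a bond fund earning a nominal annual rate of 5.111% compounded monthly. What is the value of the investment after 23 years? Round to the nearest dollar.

Periodic rate = 5.111%/12 = 0.00425917; periods = 12·23 = 276.
A = 4,900·(1 + 0.05111/12)^276 ≈ 4,900·3.2317820279 ≈ 15,835.7319.

$15,836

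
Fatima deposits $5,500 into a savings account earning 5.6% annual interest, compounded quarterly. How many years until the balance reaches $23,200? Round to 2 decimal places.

25.88 years

(1 + 0.014)^(4t) = 23,200/5,500 = 4.2182.
4t·ln(1 + 0.014) = ln(4.2182); 4t = 1.4394/0.0139029 ≈ 103.5326.
t ≈ 25.8832 years.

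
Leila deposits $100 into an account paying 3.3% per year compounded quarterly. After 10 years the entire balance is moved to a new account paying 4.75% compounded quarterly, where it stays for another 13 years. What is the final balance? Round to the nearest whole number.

After 10 years at 3.3%: 100 × 1.3890863 ≈ 138.9086.
Then 13 years at 4.75%: 138.9086 × 1.84755356 ≈ 256.6411.

$257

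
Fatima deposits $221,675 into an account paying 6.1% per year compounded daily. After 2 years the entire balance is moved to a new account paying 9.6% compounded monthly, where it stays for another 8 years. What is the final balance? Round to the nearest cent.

$538,154.90

Phase 1: 221,675·(1 + 0.061/365)^730 ≈ 250,435.6877.
Phase 2: 250,435.6877·(1 + 0.008)^96 ≈ 538,154.9007.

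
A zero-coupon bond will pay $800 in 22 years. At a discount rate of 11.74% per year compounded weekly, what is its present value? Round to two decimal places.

Periodic rate = 11.74%/52 = 0.00225769; 1144 periods.
P = 800/(1 + 0.1174/52)^1144 ≈ 800/13.1956707 ≈ 60.6259.

$60.63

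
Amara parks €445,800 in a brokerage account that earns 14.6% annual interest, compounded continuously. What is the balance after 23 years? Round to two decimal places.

€12,808,578.50

A = P·e^(rt) = 445,800·e^(0.146·23) = 445,800·e^3.358.
e^3.358 ≈ 28.7316700375, so A ≈ 12,808,578.5027.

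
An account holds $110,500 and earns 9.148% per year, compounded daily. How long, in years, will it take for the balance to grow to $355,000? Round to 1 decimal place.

12.8 years

We need (1 + 0.00025063)^(365t) = 3.2127, so 365t = ln 3.2127 / ln 1.000251 ≈ 4657.2552.
t ≈ 4657.2552/365 = 12.7596 years.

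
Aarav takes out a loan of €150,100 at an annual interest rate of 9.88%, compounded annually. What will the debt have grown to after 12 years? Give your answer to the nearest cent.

€464,948.13

Growth factor = (1 + 0.0988)^12 ≈ 3.09758911124.
A ≈ 150,100 × 3.09758911124 ≈ 464,948.1256.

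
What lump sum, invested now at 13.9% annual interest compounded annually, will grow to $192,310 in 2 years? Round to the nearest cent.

$148,236.25

Annual rate = 13.9% = 0.139; 2 periods.
P = 192,310/(1 + 0.139)^2 ≈ 192,310/1.297321 ≈ 148,236.2499.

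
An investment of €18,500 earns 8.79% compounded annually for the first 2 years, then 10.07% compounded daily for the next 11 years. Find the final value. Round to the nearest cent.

After 2 years at 8.79%: 18,500 × 1.18352641 ≈ 21,895.2386.
Then 11 years at 10.07%: 21,895.2386 × 3.0269249197 ≈ 66,275.2433.

€66,275.24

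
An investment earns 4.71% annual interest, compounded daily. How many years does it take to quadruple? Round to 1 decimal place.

29.4 years

(1 + 0.000129041)^(365t) = 4.
365t = ln 4 / ln(1 + 0.000129041) ≈ 1.3863/0.000129033 ≈ 10743.7386.
t ≈ 29.4349.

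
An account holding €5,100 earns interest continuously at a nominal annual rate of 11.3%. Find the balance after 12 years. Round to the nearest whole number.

€19,791

A = P·e^(rt) = 5,100·e^(0.113·12) = 5,100·e^1.356.
e^1.356 ≈ 3.8806396566, so A ≈ 19,791.2622.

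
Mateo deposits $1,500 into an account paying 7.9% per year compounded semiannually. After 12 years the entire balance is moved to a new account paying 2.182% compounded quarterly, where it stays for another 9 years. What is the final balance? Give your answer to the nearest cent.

$4,623.11

Phase 1: 1,500·(1 + 0.0395)^24 ≈ 3,800.8358.
Phase 2: 3,800.8358·(1 + 0.005455)^36 ≈ 4,623.1084.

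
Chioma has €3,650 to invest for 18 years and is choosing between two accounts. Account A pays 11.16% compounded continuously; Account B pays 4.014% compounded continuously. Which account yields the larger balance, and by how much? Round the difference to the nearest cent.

Account A, by €19,690.84

Account A growth factor: e^(0.1116·18) = e^2.0088 ≈ 7.4543667379; balance ≈ 27,208.4386.
Account B growth factor: e^(0.04014·18) = e^0.72252 ≈ 2.059616911; balance ≈ 7,517.6017.
Account A is larger by 19,690.8369.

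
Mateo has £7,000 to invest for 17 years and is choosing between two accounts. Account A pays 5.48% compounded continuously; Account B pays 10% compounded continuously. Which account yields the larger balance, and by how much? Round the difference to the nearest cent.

Account B, by £20,547.66

Account A growth factor: e^(0.0548·17) = e^0.9316 ≈ 2.5385676382; balance ≈ 17,769.9735.
Account B growth factor: e^(0.1·17) = e^1.7 ≈ 5.4739473917; balance ≈ 38,317.6317.
Account B is larger by 20,547.6583.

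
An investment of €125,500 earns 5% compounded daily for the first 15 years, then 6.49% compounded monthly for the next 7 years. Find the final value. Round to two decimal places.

€417,936.83

After 15 years at 5%: 125,500 × 2.11689127933 ≈ 265,669.8556.
Then 7 years at 6.49%: 265,669.8556 × 1.57314359716 ≈ 417,936.8322.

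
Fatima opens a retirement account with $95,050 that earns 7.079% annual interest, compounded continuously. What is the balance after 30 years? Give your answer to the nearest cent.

A = P·e^(rt) = 95,050·e^(0.07079·30) = 95,050·e^2.1237.
e^2.1237 ≈ 8.36201979343, so A ≈ 794,809.9814.

$794,809.98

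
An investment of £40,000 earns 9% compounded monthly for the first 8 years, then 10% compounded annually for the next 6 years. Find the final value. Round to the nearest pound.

£145,192

After 8 years at 9%: 40,000 × 2.04892122824 ≈ 81,956.8491.
Then 6 years at 10%: 81,956.8491 × 1.771561 ≈ 145,191.5576.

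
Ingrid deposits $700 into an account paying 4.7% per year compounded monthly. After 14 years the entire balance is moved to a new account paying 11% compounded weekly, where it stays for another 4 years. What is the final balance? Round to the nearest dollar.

$2,095

Phase 1: 700·(1 + 0.047/12)^168 ≈ 1,349.9126.
Phase 2: 1,349.9126·(1 + 0.11/52)^208 ≈ 2,095.0451.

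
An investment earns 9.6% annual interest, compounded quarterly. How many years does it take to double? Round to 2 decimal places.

7.31 years

(1 + 0.024)^(4t) = 2.
4t = ln 2 / ln(1 + 0.024) ≈ 0.69315/0.0237165 ≈ 29.2263.
t ≈ 7.3066.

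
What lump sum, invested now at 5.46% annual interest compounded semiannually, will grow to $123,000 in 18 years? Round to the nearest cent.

Growth factor = (1 + 0.0273)^36 ≈ 2.63695289641.
P = 123,000/2.63695289641 ≈ 46,644.7467.

$46,644.75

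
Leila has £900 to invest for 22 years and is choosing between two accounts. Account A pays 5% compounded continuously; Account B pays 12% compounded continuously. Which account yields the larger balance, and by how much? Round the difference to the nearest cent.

Account B, by £9,908.13

A: e^(0.05·22) = e^1.1 ≈ 3.004166024, so 900 × 3.004166024 ≈ 2,703.7494.
B: e^(0.12·22) = e^2.64 ≈ 14.013203608, so 900 × 14.013203608 ≈ 12,611.8832.
Difference ≈ 9,908.1338 in favor of B.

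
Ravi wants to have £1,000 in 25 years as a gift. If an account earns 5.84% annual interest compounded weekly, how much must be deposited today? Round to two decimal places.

£232.43

Periodic rate = 5.84%/52 = 0.00112308; 1300 periods.
P = 1,000/(1 + 0.0584/52)^1300 ≈ 1,000/4.30243339 ≈ 232.4266.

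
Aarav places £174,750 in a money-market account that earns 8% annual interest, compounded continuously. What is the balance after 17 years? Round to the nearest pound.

A = P·e^(rt) = 174,750·e^(0.08·17) = 174,750·e^1.36.
e^1.36 ≈ 3.8961933018, so A ≈ 680,859.7795.

£680,860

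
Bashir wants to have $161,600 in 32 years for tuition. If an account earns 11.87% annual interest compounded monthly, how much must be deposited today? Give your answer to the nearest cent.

Growth factor = (1 + 0.1187/12)^384 ≈ 43.804507354.
P = 161,600/43.804507354 ≈ 3,689.1181.

$3,689.12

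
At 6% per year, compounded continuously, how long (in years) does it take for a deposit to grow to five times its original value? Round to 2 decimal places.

26.82 years

e^(0.06t) = 5, so 0.06t = ln 5 ≈ 1.6094.
t ≈ 1.6094/0.06 ≈ 26.8240.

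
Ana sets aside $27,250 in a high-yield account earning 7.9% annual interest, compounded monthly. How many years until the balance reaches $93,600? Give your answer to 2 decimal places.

(1 + 0.00658333)^(12t) = 93,600/27,250 = 3.4349.
12t·ln(1 + 0.00658333) = ln(3.4349); 12t = 1.234/0.00656176 ≈ 188.0558.
t ≈ 15.6713 years.

15.67 years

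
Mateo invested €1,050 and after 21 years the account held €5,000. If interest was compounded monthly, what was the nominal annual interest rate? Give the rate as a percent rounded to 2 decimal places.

7.45%

The 252-period growth factor is 5,000/1,050 = 4.7619.
r/12 = 4.7619^(1/252) − 1 ≈ 0.00621226, so r ≈ 12·0.00621226 = 7.45472%.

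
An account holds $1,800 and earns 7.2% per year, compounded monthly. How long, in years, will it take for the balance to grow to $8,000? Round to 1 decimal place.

20.8 years

We need (1 + 0.006)^(12t) = 4.4444, so 12t = ln 4.4444 / ln 1.006 ≈ 249.3542.
t ≈ 249.3542/12 = 20.7795 years.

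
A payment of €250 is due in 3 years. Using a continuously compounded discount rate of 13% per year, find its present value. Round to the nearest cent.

€169.26

P = A·e^(−rt) = 250·e^(−0.39).
e^(−0.39) ≈ 0.677056874, so P ≈ 169.2642.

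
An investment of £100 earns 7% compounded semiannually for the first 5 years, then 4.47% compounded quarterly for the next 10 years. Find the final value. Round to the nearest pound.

Phase 1: 100·(1 + 0.035)^10 ≈ 141.0599.
Phase 2: 141.0599·(1 + 0.011175)^40 ≈ 220.0171.

£220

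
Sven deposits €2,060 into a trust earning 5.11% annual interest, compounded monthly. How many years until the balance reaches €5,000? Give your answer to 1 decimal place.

17.4 years

(1 + 0.00425833)^(12t) = 5,000/2,060 = 2.4272.
12t·ln(1 + 0.00425833) = ln(2.4272); 12t = 0.88673/0.00424929 ≈ 208.6776.
t ≈ 17.3898 years.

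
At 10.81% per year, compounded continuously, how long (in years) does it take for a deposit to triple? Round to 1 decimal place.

10.2 years

e^(0.1081t) = 3, so 0.1081t = ln 3 ≈ 1.0986.
t ≈ 1.0986/0.1081 ≈ 10.1629.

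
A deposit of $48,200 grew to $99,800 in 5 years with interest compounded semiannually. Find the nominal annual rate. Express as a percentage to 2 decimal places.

15.10%

(1 + r/2)^10 = 99,800/48,200 = 2.07054.
1 + r/2 = 2.07054^(1/10) ≈ 1.075495, so r/2 ≈ 0.0754949.
r ≈ 2·0.0754949 = 15.09898%.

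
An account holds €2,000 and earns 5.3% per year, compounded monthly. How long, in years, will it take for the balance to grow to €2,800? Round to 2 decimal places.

6.36 years

We need (1 + 0.00441667)^(12t) = 1.4, so 12t = ln 1.4 / ln 1.004417 ≈ 76.3505.
t ≈ 76.3505/12 = 6.3625 years.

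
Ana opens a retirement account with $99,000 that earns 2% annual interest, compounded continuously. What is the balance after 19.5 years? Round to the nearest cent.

A = P·e^(rt) = 99,000·e^(0.02·19.5) = 99,000·e^0.39.
e^0.39 ≈ 1.47698079388, so A ≈ 146,221.0986.

$146,221.10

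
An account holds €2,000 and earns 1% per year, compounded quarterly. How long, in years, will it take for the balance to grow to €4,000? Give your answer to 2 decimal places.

(1 + 0.0025)^(4t) = 4,000/2,000 = 2.
4t·ln(1 + 0.0025) = ln(2); 4t = 0.69315/0.00249688 ≈ 277.6053.
t ≈ 69.4013 years.

69.40 years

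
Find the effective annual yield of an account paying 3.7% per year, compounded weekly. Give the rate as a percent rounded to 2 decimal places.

3.77%

One year is 52 periods at 0.000711538 each: (1 + 0.000711538)^52 ≈ 1.037679.
EAR = 1.037679 − 1 ≈ 3.76794%.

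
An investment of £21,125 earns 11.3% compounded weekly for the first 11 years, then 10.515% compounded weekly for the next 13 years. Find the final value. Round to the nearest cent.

£286,482.76

After 11 years at 11.3%: 21,125 × 3.46132473126 ≈ 73,120.4849.
Then 13 years at 10.515%: 73,120.4849 × 3.91795484717 ≈ 286,482.7584.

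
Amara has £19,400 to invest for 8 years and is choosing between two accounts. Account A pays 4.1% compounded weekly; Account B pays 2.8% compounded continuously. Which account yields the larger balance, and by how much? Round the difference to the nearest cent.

Account A growth factor: (1 + 0.041/52)^416 ≈ 1.3880095747; balance ≈ 26,927.3857.
Account B growth factor: e^(0.028·8) = e^0.224 ≈ 1.2510710194; balance ≈ 24,270.7778.
Account A is larger by 2,656.6080.

Account A, by £2,656.61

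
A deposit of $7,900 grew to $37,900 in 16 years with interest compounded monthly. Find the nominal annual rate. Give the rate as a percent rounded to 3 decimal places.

9.841%

(1 + r/12)^192 = 37,900/7,900 = 4.79747.
1 + r/12 = 4.79747^(1/192) ≈ 1.008201, so r/12 ≈ 0.00820057.
r ≈ 12·0.00820057 = 9.84068%.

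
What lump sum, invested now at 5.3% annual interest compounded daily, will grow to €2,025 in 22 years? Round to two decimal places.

Periodic rate = 5.3%/365 = 0.000145205; 8030 periods.
P = 2,025/(1 + 0.053/365)^8030 ≈ 2,025/3.208858779 ≈ 631.0655.

€631.07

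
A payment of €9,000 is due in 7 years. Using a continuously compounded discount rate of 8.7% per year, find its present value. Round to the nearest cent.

€4,895.05

P = A·e^(−rt) = 9,000·e^(−0.609).
e^(−0.609) ≈ 0.5438944917, so P ≈ 4,895.0504.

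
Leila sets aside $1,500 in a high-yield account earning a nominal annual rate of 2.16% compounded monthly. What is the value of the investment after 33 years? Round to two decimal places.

Periodic rate = 2.16%/12 = 0.0018; periods = 12·33 = 396.
A = 1,500·(1 + 0.0018)^396 ≈ 1,500·2.038387897 ≈ 3,057.5818.

$3,057.58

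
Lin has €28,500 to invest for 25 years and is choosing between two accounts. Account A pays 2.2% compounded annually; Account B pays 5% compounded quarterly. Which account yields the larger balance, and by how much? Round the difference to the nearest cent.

Account B, by €49,602.98

A: (1 + 0.022)^25 ≈ 1.7229488914, so 28,500 × 1.7229488914 ≈ 49,104.0434.
B: (1 + 0.0125)^100 ≈ 3.4634042749, so 28,500 × 3.4634042749 ≈ 98,707.0218.
Difference ≈ 49,602.9784 in favor of B.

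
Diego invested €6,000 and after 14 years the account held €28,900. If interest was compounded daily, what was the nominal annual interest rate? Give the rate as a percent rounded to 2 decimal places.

11.23%

(1 + r/365)^5110 = 28,900/6,000 = 4.81667.
1 + r/365 = 4.81667^(1/5110) ≈ 1.000308, so r/365 ≈ 0.000307695.
r ≈ 365·0.000307695 = 11.23089%.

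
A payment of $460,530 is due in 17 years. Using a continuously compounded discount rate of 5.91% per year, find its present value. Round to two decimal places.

$168,625.12

P = A·e^(−rt) = 460,530·e^(−1.0047).
e^(−1.0047) ≈ 0.366154464668, so P ≈ 168,625.1156.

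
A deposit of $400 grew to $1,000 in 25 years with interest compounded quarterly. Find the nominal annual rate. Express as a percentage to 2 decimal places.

3.68%

The 100-period growth factor is 1,000/400 = 2.5.
r/4 = 2.5^(1/100) − 1 ≈ 0.00920502, so r ≈ 4·0.00920502 = 3.68201%.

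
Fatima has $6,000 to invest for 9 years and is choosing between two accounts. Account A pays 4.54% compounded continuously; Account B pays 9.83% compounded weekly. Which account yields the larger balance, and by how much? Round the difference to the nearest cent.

Account A growth factor: e^(0.0454·9) = e^0.4086 ≈ 1.504709716; balance ≈ 9,028.2583.
Account B growth factor: (1 + 0.0983/52)^468 ≈ 2.4202354788; balance ≈ 14,521.4129.
Account B is larger by 5,493.1546.

Account B, by $5,493.15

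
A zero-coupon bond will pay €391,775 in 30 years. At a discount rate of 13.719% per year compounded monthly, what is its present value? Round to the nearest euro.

€6,543

Periodic rate = 13.719%/12 = 0.0114325; 360 periods.
P = 391,775/(1 + 0.0114325)^360 ≈ 391,775/59.8805303554 ≈ 6,542.6107.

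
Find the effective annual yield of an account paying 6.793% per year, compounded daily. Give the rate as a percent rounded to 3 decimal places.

7.028%

One year is 365 periods at 0.00018611 each: (1 + 0.00018611)^365 ≈ 1.070284.
EAR = 1.070284 − 1 ≈ 7.02836%.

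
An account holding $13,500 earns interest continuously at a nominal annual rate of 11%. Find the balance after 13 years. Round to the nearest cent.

$56,412.44

A = P·e^(rt) = 13,500·e^(0.11·13) = 13,500·e^1.43.
e^1.43 ≈ 4.1786991919, so A ≈ 56,412.4391.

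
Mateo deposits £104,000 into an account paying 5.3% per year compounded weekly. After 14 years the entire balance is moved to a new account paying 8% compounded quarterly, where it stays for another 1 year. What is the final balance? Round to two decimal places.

£236,328.68

Phase 1: 104,000·(1 + 0.053/52)^728 ≈ 218,331.1662.
Phase 2: 218,331.1662·(1 + 0.02)^4 ≈ 236,328.6759.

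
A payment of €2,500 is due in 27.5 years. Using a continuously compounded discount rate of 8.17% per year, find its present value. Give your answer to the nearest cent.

P = A·e^(−rt) = 2,500·e^(−2.24675).
e^(−2.24675) ≈ 0.1057423293, so P ≈ 264.3558.

€264.36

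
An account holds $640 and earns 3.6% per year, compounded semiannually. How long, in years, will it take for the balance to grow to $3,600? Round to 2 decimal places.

48.41 years

We need (1 + 0.018)^(2t) = 5.625, so 2t = ln 5.625 / ln 1.018 ≈ 96.8178.
t ≈ 96.8178/2 = 48.4089 years.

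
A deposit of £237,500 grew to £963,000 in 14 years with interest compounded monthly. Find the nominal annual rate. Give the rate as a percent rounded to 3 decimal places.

10.041%

(1 + r/12)^168 = 963,000/237,500 = 4.05474.
1 + r/12 = 4.05474^(1/168) ≈ 1.008367, so r/12 ≈ 0.00836747.
r ≈ 12·0.00836747 = 10.04096%.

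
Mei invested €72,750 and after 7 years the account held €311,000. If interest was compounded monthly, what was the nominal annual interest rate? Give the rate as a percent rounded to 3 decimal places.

(1 + r/12)^84 = 311,000/72,750 = 4.27491.
1 + r/12 = 4.27491^(1/84) ≈ 1.017445, so r/12 ≈ 0.0174452.
r ≈ 12·0.0174452 = 20.93428%.

20.934%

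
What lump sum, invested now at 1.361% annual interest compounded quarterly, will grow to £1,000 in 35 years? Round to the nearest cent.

Periodic rate = 1.361%/4 = 0.0034025; 140 periods.
P = 1,000/(1 + 0.0034025)^140 ≈ 1,000/1.60888508 ≈ 621.5484.

£621.55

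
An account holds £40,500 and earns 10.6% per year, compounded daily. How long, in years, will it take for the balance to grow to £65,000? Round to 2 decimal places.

We need (1 + 0.000290411)^(365t) = 1.6049, so 365t = ln 1.6049 / ln 1.00029 ≈ 1629.2567.
t ≈ 1629.2567/365 = 4.4637 years.

4.46 years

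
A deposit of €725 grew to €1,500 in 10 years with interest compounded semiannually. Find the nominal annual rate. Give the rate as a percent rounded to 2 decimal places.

7.40%

The 20-period growth factor is 1,500/725 = 2.06897.
r/2 = 2.06897^(1/20) − 1 ≈ 0.0370213, so r ≈ 2·0.0370213 = 7.40425%.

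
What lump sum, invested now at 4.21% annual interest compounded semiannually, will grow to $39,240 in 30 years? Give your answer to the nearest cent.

Growth factor = (1 + 0.02105)^60 ≈ 3.4899610469.
P = 39,240/3.4899610469 ≈ 11,243.6785.

$11,243.68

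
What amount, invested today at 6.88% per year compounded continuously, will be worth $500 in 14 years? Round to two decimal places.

$190.83

P = A·e^(−rt) = 500·e^(−0.9632).
e^(−0.9632) ≈ 0.381669587, so P ≈ 190.8348.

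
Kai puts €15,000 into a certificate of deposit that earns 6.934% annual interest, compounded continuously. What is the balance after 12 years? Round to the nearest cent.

A = P·e^(rt) = 15,000·e^(0.06934·12) = 15,000·e^0.83208.
e^0.83208 ≈ 2.2980938076, so A ≈ 34,471.4071.

€34,471.41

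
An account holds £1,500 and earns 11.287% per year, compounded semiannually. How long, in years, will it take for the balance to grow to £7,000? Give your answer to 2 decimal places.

(1 + 0.056435)^(2t) = 7,000/1,500 = 4.6667.
2t·ln(1 + 0.056435) = ln(4.6667); 2t = 1.5404/0.0549 ≈ 28.0591.
t ≈ 14.0295 years.

14.03 years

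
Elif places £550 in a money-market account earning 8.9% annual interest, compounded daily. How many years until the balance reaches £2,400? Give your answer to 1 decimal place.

16.6 years

(1 + 0.000243836)^(365t) = 2,400/550 = 4.3636.
365t·ln(1 + 0.000243836) = ln(4.3636); 365t = 1.4733/0.000243806 ≈ 6042.9455.
t ≈ 16.5560 years.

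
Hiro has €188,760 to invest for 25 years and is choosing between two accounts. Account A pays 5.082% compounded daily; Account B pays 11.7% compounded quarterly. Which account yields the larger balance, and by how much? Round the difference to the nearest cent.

Account B, by €2,700,430.73

A: (1 + 0.05082/365)^9125 ≈ 3.56231837031, so 188,760 × 3.56231837031 ≈ 672,423.2156.
B: (1 + 0.02925)^100 ≈ 17.868478213, so 188,760 × 17.868478213 ≈ 3,372,853.9475.
Difference ≈ 2,700,430.7319 in favor of B.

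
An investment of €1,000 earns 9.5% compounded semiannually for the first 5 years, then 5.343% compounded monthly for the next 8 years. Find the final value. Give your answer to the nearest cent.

After 5 years at 9.5%: 1,000 × 1.590524328 ≈ 1,590.5243.
Then 8 years at 5.343%: 1,590.5243 × 1.531873088 ≈ 2,436.4814.

€2,436.48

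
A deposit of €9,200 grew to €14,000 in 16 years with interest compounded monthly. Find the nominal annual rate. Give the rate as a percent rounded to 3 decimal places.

2.627%

(1 + r/12)^192 = 14,000/9,200 = 1.52174.
1 + r/12 = 1.52174^(1/192) ≈ 1.002189, so r/12 ≈ 0.00218913.
r ≈ 12·0.00218913 = 2.62696%.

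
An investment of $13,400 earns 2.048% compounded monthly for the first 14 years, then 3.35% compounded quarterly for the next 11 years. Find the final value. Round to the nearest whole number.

After 14 years at 2.048%: 13,400 × 1.3317256871 ≈ 17,845.1242.
Then 11 years at 3.35%: 17,845.1242 × 1.4433480767 ≈ 25,756.7257.

$25,757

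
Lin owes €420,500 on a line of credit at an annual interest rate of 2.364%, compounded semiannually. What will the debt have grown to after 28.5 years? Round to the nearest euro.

€821,584

Periodic rate = 2.364%/2 = 0.01182; periods = 2·28.5 = 57.
A = 420,500·(1 + 0.01182)^57 ≈ 420,500·1.95382560164 ≈ 821,583.6655.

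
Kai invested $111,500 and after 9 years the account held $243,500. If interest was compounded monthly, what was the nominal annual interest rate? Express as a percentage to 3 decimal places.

(1 + r/12)^108 = 243,500/111,500 = 2.18386.
1 + r/12 = 2.18386^(1/108) ≈ 1.007259, so r/12 ≈ 0.00725855.
r ≈ 12·0.00725855 = 8.71026%.

8.710%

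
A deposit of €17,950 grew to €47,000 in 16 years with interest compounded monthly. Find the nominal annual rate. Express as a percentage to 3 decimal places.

6.031%

The 192-period growth factor is 47,000/17,950 = 2.61838.
r/12 = 2.61838^(1/192) − 1 ≈ 0.00502591, so r ≈ 12·0.00502591 = 6.03109%.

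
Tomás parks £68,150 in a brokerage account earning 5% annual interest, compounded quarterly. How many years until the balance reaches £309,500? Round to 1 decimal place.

(1 + 0.0125)^(4t) = 309,500/68,150 = 4.5415.
4t·ln(1 + 0.0125) = ln(4.5415); 4t = 1.5132/0.0124225 ≈ 121.8148.
t ≈ 30.4537 years.

30.5 years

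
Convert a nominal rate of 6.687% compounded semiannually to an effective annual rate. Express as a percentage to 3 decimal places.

6.799%

EAR = (1 + 6.687%/2)^2 − 1 = (1 + 0.033435)^2 − 1.
(1 + 0.033435)^2 ≈ 1.067988, so EAR ≈ 6.79879%.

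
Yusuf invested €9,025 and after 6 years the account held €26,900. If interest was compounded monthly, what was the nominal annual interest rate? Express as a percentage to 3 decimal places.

18.341%

(1 + r/12)^72 = 26,900/9,025 = 2.98061.
1 + r/12 = 2.98061^(1/72) ≈ 1.015284, so r/12 ≈ 0.0152841.
r ≈ 12·0.0152841 = 18.34088%.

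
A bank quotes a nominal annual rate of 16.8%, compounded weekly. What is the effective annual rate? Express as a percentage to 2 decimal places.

18.26%

EAR = (1 + 16.8%/52)^52 − 1 = (1 + 0.00323077)^52 − 1.
(1 + 0.00323077)^52 ≈ 1.182616, so EAR ≈ 18.26163%.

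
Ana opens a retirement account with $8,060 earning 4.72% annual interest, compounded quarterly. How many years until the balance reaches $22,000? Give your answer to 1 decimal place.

(1 + 0.0118)^(4t) = 22,000/8,060 = 2.7295.
4t·ln(1 + 0.0118) = ln(2.7295); 4t = 1.0041/0.0117309 ≈ 85.5968.
t ≈ 21.3992 years.

21.4 years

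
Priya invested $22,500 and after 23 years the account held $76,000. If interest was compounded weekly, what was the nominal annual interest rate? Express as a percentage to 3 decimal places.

5.295%

(1 + r/52)^1196 = 76,000/22,500 = 3.37778.
1 + r/52 = 3.37778^(1/1196) ≈ 1.001018, so r/52 ≈ 0.00101826.
r ≈ 52·0.00101826 = 5.29495%.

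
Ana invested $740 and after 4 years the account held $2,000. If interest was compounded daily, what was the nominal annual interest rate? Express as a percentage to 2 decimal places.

24.86%

(1 + r/365)^1460 = 2,000/740 = 2.7027.
1 + r/365 = 2.7027^(1/1460) ≈ 1.000681, so r/365 ≈ 0.000681227.
r ≈ 365·0.000681227 = 24.86477%.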